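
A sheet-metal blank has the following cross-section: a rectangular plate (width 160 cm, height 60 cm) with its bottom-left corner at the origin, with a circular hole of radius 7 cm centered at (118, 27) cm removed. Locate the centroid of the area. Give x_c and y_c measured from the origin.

x_c = 79.38 cm, y_c = 30.05 cm

plate: A = 160 × 60 = 9600.00, centroid at (80.00, 30.00).
hole: A = −π·7² = -153.94, centroid at (118.00, 27.00).
ΣA = 9446.06 cm²
ΣAx_c = (9600.00)(80.00) + (-153.94)(118.00) = 749835.31 cm³
ΣAy_c = (9600.00)(30.00) + (-153.94)(27.00) = 283843.67 cm³
x_c = 749835.31 / 9446.06 = 79.38 cm
y_c = 283843.67 / 9446.06 = 30.05 cm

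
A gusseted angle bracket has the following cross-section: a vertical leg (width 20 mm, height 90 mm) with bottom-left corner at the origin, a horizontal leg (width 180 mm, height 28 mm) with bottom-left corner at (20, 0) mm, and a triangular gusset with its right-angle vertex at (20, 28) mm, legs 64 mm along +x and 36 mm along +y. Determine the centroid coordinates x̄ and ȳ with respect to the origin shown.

vertical leg: A = 20 × 90 = 1800.00, centroid at (10.00, 45.00).
horizontal leg: A = 180 × 28 = 5040.00, centroid at (110.00, 14.00).
gusset: A = ½·64·36 = 1152.00, centroid at (41.33, 40.00).
ΣA = 7992.00 mm²
ΣAx̄ = (1800.00)(10.00) + (5040.00)(110.00) + (1152.00)(41.33) = 620016.00 mm³
ΣAȳ = (1800.00)(45.00) + (5040.00)(14.00) + (1152.00)(40.00) = 197640.00 mm³
x̄ = 620016.00 / 7992.00 = 77.58 mm
ȳ = 197640.00 / 7992.00 = 24.73 mm

x̄ = 77.58 mm, ȳ = 24.73 mm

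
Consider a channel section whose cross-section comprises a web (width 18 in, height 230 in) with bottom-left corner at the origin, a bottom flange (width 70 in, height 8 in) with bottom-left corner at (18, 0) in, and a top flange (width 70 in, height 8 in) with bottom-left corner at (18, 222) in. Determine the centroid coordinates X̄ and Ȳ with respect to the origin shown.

web: A = 18 × 230 = 4140.00, centroid at (9.00, 115.00).
bottom flange: A = 70 × 8 = 560.00, centroid at (53.00, 4.00).
top flange: A = 70 × 8 = 560.00, centroid at (53.00, 226.00).
ΣA = 5260.00 in²
ΣAX̄ = (4140.00)(9.00) + (560.00)(53.00) + (560.00)(53.00) = 96620.00 in³
ΣAȲ = (4140.00)(115.00) + (560.00)(4.00) + (560.00)(226.00) = 604900.00 in³
X̄ = 96620.00 / 5260.00 = 18.37 in
Ȳ = 604900.00 / 5260.00 = 115.00 in

X̄ = 18.37 in, Ȳ = 115.00 in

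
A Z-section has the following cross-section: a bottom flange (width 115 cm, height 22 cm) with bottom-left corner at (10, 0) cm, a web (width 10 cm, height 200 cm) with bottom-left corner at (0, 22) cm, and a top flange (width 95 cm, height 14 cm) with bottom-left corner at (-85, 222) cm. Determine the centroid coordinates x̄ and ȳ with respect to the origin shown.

bottom flange: A = 115 × 22 = 2530.00, centroid at (67.50, 11.00).
web: A = 10 × 200 = 2000.00, centroid at (5.00, 122.00).
top flange: A = 95 × 14 = 1330.00, centroid at (-37.50, 229.00).
ΣA = 5860.00 cm²
ΣAx̄ = (2530.00)(67.50) + (2000.00)(5.00) + (1330.00)(-37.50) = 130900.00 cm³
ΣAȳ = (2530.00)(11.00) + (2000.00)(122.00) + (1330.00)(229.00) = 576400.00 cm³
x̄ = 130900.00 / 5860.00 = 22.34 cm
ȳ = 576400.00 / 5860.00 = 98.36 cm

x̄ = 22.34 cm, ȳ = 98.36 cm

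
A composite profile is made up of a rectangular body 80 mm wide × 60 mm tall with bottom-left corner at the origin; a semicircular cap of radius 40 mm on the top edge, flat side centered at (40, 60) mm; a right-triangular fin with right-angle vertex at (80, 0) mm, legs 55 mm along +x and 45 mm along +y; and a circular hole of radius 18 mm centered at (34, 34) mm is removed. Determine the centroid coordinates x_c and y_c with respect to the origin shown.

Part | A | x̄ᵢ | ȳᵢ | A·x̄ᵢ | A·ȳᵢ
rectangular body | 4800.00 | 40.00 | 30.00 | 192000.00 | 144000.00
semicircular top | 2513.27 | 40.00 | 76.98 | 100530.96 | 193463.11
triangular fin | 1237.50 | 98.33 | 15.00 | 121687.50 | 18562.50
hole | -1017.88 | 34.00 | 34.00 | -34607.78 | -34607.78
Σ | 7532.90 |  |  | 379610.68 | 321417.83
x_c = 379610.68 / 7532.90 = 50.39 mm
y_c = 321417.83 / 7532.90 = 42.67 mm

x_c = 50.39 mm, y_c = 42.67 mm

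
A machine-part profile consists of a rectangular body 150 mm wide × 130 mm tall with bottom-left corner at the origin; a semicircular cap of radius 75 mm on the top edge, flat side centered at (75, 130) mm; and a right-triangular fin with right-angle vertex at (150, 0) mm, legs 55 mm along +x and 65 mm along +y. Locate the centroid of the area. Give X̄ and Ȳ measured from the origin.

Part | A | x̄ᵢ | ȳᵢ | A·x̄ᵢ | A·ȳᵢ
rectangular body | 19500.00 | 75.00 | 65.00 | 1462500.00 | 1267500.00
semicircular top | 8835.73 | 75.00 | 161.83 | 662679.70 | 1429894.81
triangular fin | 1787.50 | 168.33 | 21.67 | 300895.83 | 38729.17
Σ | 30123.23 |  |  | 2426075.53 | 2736123.98
X̄ = 2426075.53 / 30123.23 = 80.54 mm
Ȳ = 2736123.98 / 30123.23 = 90.83 mm

X̄ = 80.54 mm, Ȳ = 90.83 mm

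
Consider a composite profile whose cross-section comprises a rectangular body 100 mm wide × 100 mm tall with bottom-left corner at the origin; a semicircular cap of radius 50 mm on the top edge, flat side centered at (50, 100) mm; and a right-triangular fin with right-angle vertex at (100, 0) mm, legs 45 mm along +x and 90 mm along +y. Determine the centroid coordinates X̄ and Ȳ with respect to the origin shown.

rectangular body: A = 100 × 100 = 10000.00, centroid at (50.00, 50.00).
semicircular top: A = ½π·50² = 3926.99, centroid at (50.00, 121.22).
triangular fin: A = ½·45·90 = 2025.00, centroid at (115.00, 30.00).
ΣA = 15951.99 mm²
ΣAX̄ = (10000.00)(50.00) + (3926.99)(50.00) + (2025.00)(115.00) = 929224.54 mm³
ΣAȲ = (10000.00)(50.00) + (3926.99)(121.22) + (2025.00)(30.00) = 1036782.42 mm³
X̄ = 929224.54 / 15951.99 = 58.25 mm
Ȳ = 1036782.42 / 15951.99 = 64.99 mm

X̄ = 58.25 mm, Ȳ = 64.99 mm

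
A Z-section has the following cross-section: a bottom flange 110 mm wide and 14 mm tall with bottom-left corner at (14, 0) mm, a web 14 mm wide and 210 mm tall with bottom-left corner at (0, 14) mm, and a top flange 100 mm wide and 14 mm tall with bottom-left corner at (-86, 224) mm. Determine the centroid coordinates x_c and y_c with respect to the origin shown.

x_c = 13.00 mm, y_c = 116.33 mm

bottom flange: A = 110 × 14 = 1540.00, centroid at (69.00, 7.00).
web: A = 14 × 210 = 2940.00, centroid at (7.00, 119.00).
top flange: A = 100 × 14 = 1400.00, centroid at (-36.00, 231.00).
ΣA = 5880.00 mm²
ΣAx_c = (1540.00)(69.00) + (2940.00)(7.00) + (1400.00)(-36.00) = 76440.00 mm³
ΣAy_c = (1540.00)(7.00) + (2940.00)(119.00) + (1400.00)(231.00) = 684040.00 mm³
x_c = 76440.00 / 5880.00 = 13.00 mm
y_c = 684040.00 / 5880.00 = 116.33 mm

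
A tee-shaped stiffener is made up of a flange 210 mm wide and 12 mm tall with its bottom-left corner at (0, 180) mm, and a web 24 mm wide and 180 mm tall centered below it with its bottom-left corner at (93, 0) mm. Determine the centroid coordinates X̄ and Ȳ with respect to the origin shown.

X̄ = 105.00 mm, Ȳ = 125.37 mm

Part | A | x̄ᵢ | ȳᵢ | A·x̄ᵢ | A·ȳᵢ
web | 4320.00 | 105.00 | 90.00 | 453600.00 | 388800.00
flange | 2520.00 | 105.00 | 186.00 | 264600.00 | 468720.00
Σ | 6840.00 |  |  | 718200.00 | 857520.00
X̄ = 718200.00 / 6840.00 = 105.00 mm
Ȳ = 857520.00 / 6840.00 = 125.37 mm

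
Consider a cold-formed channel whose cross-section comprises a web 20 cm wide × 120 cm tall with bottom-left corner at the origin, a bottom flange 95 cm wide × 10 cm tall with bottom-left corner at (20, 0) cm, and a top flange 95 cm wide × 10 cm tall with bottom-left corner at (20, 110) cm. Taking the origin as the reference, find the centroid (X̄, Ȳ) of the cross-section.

web: A = 20 × 120 = 2400.00, centroid at (10.00, 60.00).
bottom flange: A = 95 × 10 = 950.00, centroid at (67.50, 5.00).
top flange: A = 95 × 10 = 950.00, centroid at (67.50, 115.00).
ΣA = 4300.00 cm²
ΣAX̄ = (2400.00)(10.00) + (950.00)(67.50) + (950.00)(67.50) = 152250.00 cm³
ΣAȲ = (2400.00)(60.00) + (950.00)(5.00) + (950.00)(115.00) = 258000.00 cm³
X̄ = 152250.00 / 4300.00 = 35.41 cm
Ȳ = 258000.00 / 4300.00 = 60.00 cm

X̄ = 35.41 cm, Ȳ = 60.00 cm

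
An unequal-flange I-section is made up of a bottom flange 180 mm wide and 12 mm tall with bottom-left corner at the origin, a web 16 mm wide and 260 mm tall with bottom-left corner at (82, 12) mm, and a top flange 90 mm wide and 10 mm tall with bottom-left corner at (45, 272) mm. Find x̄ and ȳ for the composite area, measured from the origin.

Part | A | x̄ᵢ | ȳᵢ | A·x̄ᵢ | A·ȳᵢ
bottom flange | 2160.00 | 90.00 | 6.00 | 194400.00 | 12960.00
web | 4160.00 | 90.00 | 142.00 | 374400.00 | 590720.00
top flange | 900.00 | 90.00 | 277.00 | 81000.00 | 249300.00
Σ | 7220.00 |  |  | 649800.00 | 852980.00
x̄ = 649800.00 / 7220.00 = 90.00 mm
ȳ = 852980.00 / 7220.00 = 118.14 mm

x̄ = 90.00 mm, ȳ = 118.14 mm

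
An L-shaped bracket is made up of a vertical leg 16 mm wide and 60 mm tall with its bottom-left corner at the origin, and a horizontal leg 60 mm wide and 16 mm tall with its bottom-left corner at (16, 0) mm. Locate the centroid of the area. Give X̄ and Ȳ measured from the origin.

X̄ = 27.00 mm, Ȳ = 19.00 mm

vertical leg: A = 16 × 60 = 960.00, centroid at (8.00, 30.00).
horizontal leg: A = 60 × 16 = 960.00, centroid at (46.00, 8.00).
ΣA = 1920.00 mm²
ΣAX̄ = (960.00)(8.00) + (960.00)(46.00) = 51840.00 mm³
ΣAȲ = (960.00)(30.00) + (960.00)(8.00) = 36480.00 mm³
X̄ = 51840.00 / 1920.00 = 27.00 mm
Ȳ = 36480.00 / 1920.00 = 19.00 mm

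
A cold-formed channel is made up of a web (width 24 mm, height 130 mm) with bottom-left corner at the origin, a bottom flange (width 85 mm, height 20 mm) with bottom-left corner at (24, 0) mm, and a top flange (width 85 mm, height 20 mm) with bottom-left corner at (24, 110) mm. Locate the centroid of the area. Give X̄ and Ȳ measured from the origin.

X̄ = 40.42 mm, Ȳ = 65.00 mm

web: A = 24 × 130 = 3120.00, centroid at (12.00, 65.00).
bottom flange: A = 85 × 20 = 1700.00, centroid at (66.50, 10.00).
top flange: A = 85 × 20 = 1700.00, centroid at (66.50, 120.00).
ΣA = 6520.00 mm²
ΣAX̄ = (3120.00)(12.00) + (1700.00)(66.50) + (1700.00)(66.50) = 263540.00 mm³
ΣAȲ = (3120.00)(65.00) + (1700.00)(10.00) + (1700.00)(120.00) = 423800.00 mm³
X̄ = 263540.00 / 6520.00 = 40.42 mm
Ȳ = 423800.00 / 6520.00 = 65.00 mm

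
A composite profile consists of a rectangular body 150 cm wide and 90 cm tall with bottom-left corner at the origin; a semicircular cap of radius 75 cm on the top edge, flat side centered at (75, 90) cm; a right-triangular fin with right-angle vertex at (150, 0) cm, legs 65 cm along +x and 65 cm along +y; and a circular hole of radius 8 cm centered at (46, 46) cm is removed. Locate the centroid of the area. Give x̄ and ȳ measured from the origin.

x̄ = 83.66 cm, ȳ = 70.96 cm

Part | A | x̄ᵢ | ȳᵢ | A·x̄ᵢ | A·ȳᵢ
rectangular body | 13500.00 | 75.00 | 45.00 | 1012500.00 | 607500.00
semicircular top | 8835.73 | 75.00 | 121.83 | 662679.70 | 1076465.64
triangular fin | 2112.50 | 171.67 | 21.67 | 362645.83 | 45770.83
hole | -201.06 | 46.00 | 46.00 | -9248.85 | -9248.85
Σ | 24247.17 |  |  | 2028576.68 | 1720487.63
x̄ = 2028576.68 / 24247.17 = 83.66 cm
ȳ = 1720487.63 / 24247.17 = 70.96 cm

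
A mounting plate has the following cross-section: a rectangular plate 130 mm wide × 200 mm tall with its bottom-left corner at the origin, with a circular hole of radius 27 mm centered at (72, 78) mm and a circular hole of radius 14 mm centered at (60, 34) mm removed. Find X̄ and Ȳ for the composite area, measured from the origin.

plate: A = 130 × 200 = 26000.00, centroid at (65.00, 100.00).
hole 1: A = −π·27² = -2290.22, centroid at (72.00, 78.00).
hole 2: A = −π·14² = -615.75, centroid at (60.00, 34.00).
ΣA = 23094.03 mm², ΣAX̄ = 1488158.96 mm³, ΣAȲ = 2400427.19 mm³.
X̄ = 1488158.96/23094.03 = 64.44 mm; Ȳ = 2400427.19/23094.03 = 103.94 mm.

X̄ = 64.44 mm, Ȳ = 103.94 mm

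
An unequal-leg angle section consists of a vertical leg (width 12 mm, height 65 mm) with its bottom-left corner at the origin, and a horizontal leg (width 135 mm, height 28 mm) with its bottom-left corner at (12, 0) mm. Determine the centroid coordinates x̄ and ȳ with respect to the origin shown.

Part | A | x̄ᵢ | ȳᵢ | A·x̄ᵢ | A·ȳᵢ
vertical leg | 780.00 | 6.00 | 32.50 | 4680.00 | 25350.00
horizontal leg | 3780.00 | 79.50 | 14.00 | 300510.00 | 52920.00
Σ | 4560.00 |  |  | 305190.00 | 78270.00
x̄ = 305190.00 / 4560.00 = 66.93 mm
ȳ = 78270.00 / 4560.00 = 17.16 mm

x̄ = 66.93 mm, ȳ = 17.16 mm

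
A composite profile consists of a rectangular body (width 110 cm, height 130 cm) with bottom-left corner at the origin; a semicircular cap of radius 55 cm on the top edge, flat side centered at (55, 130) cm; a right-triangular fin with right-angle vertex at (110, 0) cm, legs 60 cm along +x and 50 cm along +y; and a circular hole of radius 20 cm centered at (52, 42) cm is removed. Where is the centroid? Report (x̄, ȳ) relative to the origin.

rectangular body: A = 110 × 130 = 14300.00, centroid at (55.00, 65.00).
semicircular top: A = ½π·55² = 4751.66, centroid at (55.00, 153.34).
triangular fin: A = ½·60·50 = 1500.00, centroid at (130.00, 16.67).
hole: A = −π·20² = -1256.64, centroid at (52.00, 42.00).
ΣA = 19295.02 cm², ΣAx̄ = 1177496.11 cm³, ΣAȳ = 1630353.57 cm³.
x̄ = 1177496.11/19295.02 = 61.03 cm; ȳ = 1630353.57/19295.02 = 84.50 cm.

x̄ = 61.03 cm, ȳ = 84.50 cm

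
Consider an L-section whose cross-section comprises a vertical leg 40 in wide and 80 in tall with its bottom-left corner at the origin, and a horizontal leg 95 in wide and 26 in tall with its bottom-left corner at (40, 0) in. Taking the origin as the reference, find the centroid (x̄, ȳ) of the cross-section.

x̄ = 49.40 in, ȳ = 28.24 in

Part | A | x̄ᵢ | ȳᵢ | A·x̄ᵢ | A·ȳᵢ
vertical leg | 3200.00 | 20.00 | 40.00 | 64000.00 | 128000.00
horizontal leg | 2470.00 | 87.50 | 13.00 | 216125.00 | 32110.00
Σ | 5670.00 |  |  | 280125.00 | 160110.00
x̄ = 280125.00 / 5670.00 = 49.40 in
ȳ = 160110.00 / 5670.00 = 28.24 in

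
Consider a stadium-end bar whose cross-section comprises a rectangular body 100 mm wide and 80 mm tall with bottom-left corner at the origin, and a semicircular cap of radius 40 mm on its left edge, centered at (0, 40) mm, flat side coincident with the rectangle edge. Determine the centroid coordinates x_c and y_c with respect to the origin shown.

x_c = 33.99 mm, y_c = 40.00 mm

Part | A | x̄ᵢ | ȳᵢ | A·x̄ᵢ | A·ȳᵢ
rectangular body | 8000.00 | 50.00 | 40.00 | 400000.00 | 320000.00
semicircular end | 2513.27 | -16.98 | 40.00 | -42666.67 | 100530.96
Σ | 10513.27 |  |  | 357333.33 | 420530.96
x_c = 357333.33 / 10513.27 = 33.99 mm
y_c = 420530.96 / 10513.27 = 40.00 mm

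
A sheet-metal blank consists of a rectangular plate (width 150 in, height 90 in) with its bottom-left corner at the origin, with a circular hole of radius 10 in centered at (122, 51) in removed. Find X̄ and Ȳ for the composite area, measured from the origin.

X̄ = 73.88 in, Ȳ = 44.86 in

plate: A = 150 × 90 = 13500.00, centroid at (75.00, 45.00).
hole: A = −π·10² = -314.16, centroid at (122.00, 51.00).
ΣA = 13185.84 in²
ΣAX̄ = (13500.00)(75.00) + (-314.16)(122.00) = 974172.57 in³
ΣAȲ = (13500.00)(45.00) + (-314.16)(51.00) = 591477.88 in³
X̄ = 974172.57 / 13185.84 = 73.88 in
Ȳ = 591477.88 / 13185.84 = 44.86 in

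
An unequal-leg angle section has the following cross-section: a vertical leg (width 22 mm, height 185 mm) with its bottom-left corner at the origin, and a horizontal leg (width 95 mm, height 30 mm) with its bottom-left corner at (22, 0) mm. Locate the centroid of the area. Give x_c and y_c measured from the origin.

Part | A | x̄ᵢ | ȳᵢ | A·x̄ᵢ | A·ȳᵢ
vertical leg | 4070.00 | 11.00 | 92.50 | 44770.00 | 376475.00
horizontal leg | 2850.00 | 69.50 | 15.00 | 198075.00 | 42750.00
Σ | 6920.00 |  |  | 242845.00 | 419225.00
x_c = 242845.00 / 6920.00 = 35.09 mm
y_c = 419225.00 / 6920.00 = 60.58 mm

x_c = 35.09 mm, y_c = 60.58 mm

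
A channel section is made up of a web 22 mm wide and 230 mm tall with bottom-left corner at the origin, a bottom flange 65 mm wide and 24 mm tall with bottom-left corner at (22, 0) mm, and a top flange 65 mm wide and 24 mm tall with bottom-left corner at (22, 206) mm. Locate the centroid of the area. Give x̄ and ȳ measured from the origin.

x̄ = 27.59 mm, ȳ = 115.00 mm

web: A = 22 × 230 = 5060.00, centroid at (11.00, 115.00).
bottom flange: A = 65 × 24 = 1560.00, centroid at (54.50, 12.00).
top flange: A = 65 × 24 = 1560.00, centroid at (54.50, 218.00).
ΣA = 8180.00 mm²
ΣAx̄ = (5060.00)(11.00) + (1560.00)(54.50) + (1560.00)(54.50) = 225700.00 mm³
ΣAȳ = (5060.00)(115.00) + (1560.00)(12.00) + (1560.00)(218.00) = 940700.00 mm³
x̄ = 225700.00 / 8180.00 = 27.59 mm
ȳ = 940700.00 / 8180.00 = 115.00 mm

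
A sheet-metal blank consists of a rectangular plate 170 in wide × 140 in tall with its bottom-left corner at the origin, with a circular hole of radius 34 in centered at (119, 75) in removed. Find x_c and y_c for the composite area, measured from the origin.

plate: A = 170 × 140 = 23800.00, centroid at (85.00, 70.00).
hole: A = −π·34² = -3631.68, centroid at (119.00, 75.00).
ΣA = 20168.32 in², ΣAx_c = 1590829.95 in³, ΣAy_c = 1393623.92 in³.
x_c = 1590829.95/20168.32 = 78.88 in; y_c = 1393623.92/20168.32 = 69.10 in.

x_c = 78.88 in, y_c = 69.10 in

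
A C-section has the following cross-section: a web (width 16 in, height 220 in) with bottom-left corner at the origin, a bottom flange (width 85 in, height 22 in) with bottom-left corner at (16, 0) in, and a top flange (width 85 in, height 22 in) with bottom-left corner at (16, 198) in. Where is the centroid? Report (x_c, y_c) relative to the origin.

x_c = 34.02 in, y_c = 110.00 in

web: A = 16 × 220 = 3520.00, centroid at (8.00, 110.00).
bottom flange: A = 85 × 22 = 1870.00, centroid at (58.50, 11.00).
top flange: A = 85 × 22 = 1870.00, centroid at (58.50, 209.00).
ΣA = 7260.00 in², ΣAx_c = 246950.00 in³, ΣAy_c = 798600.00 in³.
x_c = 246950.00/7260.00 = 34.02 in; y_c = 798600.00/7260.00 = 110.00 in.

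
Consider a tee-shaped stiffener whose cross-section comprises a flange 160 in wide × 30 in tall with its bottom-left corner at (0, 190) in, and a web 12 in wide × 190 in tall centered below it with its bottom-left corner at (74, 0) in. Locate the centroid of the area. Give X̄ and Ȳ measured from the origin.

X̄ = 80.00 in, Ȳ = 169.58 in

web: A = 12 × 190 = 2280.00, centroid at (80.00, 95.00).
flange: A = 160 × 30 = 4800.00, centroid at (80.00, 205.00).
ΣA = 7080.00 in²
ΣAX̄ = (2280.00)(80.00) + (4800.00)(80.00) = 566400.00 in³
ΣAȲ = (2280.00)(95.00) + (4800.00)(205.00) = 1200600.00 in³
X̄ = 566400.00 / 7080.00 = 80.00 in
Ȳ = 1200600.00 / 7080.00 = 169.58 in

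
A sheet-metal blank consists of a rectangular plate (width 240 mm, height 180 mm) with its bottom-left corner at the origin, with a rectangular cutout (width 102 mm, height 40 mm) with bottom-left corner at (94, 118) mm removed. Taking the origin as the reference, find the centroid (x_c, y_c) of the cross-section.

x_c = 117.39 mm, y_c = 84.99 mm

plate: A = 240 × 180 = 43200.00, centroid at (120.00, 90.00).
hole: A = −(102 × 40) = -4080.00, centroid at (145.00, 138.00).
ΣA = 39120.00 mm²
ΣAx_c = (43200.00)(120.00) + (-4080.00)(145.00) = 4592400.00 mm³
ΣAy_c = (43200.00)(90.00) + (-4080.00)(138.00) = 3324960.00 mm³
x_c = 4592400.00 / 39120.00 = 117.39 mm
y_c = 3324960.00 / 39120.00 = 84.99 mm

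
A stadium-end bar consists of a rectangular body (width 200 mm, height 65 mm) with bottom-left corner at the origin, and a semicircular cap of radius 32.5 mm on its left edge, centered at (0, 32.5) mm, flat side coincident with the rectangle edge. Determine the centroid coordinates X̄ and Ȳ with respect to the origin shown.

X̄ = 87.12 mm, Ȳ = 32.50 mm

rectangular body: A = 200 × 65 = 13000.00, centroid at (100.00, 32.50).
semicircular end: A = ½π·32.5² = 1659.15, centroid at (-13.79, 32.50).
ΣA = 14659.15 mm², ΣAX̄ = 1277114.58 mm³, ΣAȲ = 476422.49 mm³.
X̄ = 1277114.58/14659.15 = 87.12 mm; Ȳ = 476422.49/14659.15 = 32.50 mm.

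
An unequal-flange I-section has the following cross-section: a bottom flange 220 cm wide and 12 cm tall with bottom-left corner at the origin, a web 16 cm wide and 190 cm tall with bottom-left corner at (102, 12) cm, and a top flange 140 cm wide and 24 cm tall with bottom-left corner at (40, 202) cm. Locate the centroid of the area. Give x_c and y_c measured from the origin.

x_c = 110.00 cm, y_c = 117.27 cm

bottom flange: A = 220 × 12 = 2640.00, centroid at (110.00, 6.00).
web: A = 16 × 190 = 3040.00, centroid at (110.00, 107.00).
top flange: A = 140 × 24 = 3360.00, centroid at (110.00, 214.00).
ΣA = 9040.00 cm²
ΣAx_c = (2640.00)(110.00) + (3040.00)(110.00) + (3360.00)(110.00) = 994400.00 cm³
ΣAy_c = (2640.00)(6.00) + (3040.00)(107.00) + (3360.00)(214.00) = 1060160.00 cm³
x_c = 994400.00 / 9040.00 = 110.00 cm
y_c = 1060160.00 / 9040.00 = 117.27 cm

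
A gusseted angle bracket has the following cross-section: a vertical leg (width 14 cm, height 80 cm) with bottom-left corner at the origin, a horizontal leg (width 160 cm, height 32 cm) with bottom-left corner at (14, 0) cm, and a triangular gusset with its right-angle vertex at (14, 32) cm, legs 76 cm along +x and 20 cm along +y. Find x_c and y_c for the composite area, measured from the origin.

vertical leg: A = 14 × 80 = 1120.00, centroid at (7.00, 40.00).
horizontal leg: A = 160 × 32 = 5120.00, centroid at (94.00, 16.00).
gusset: A = ½·76·20 = 760.00, centroid at (39.33, 38.67).
ΣA = 7000.00 cm²
ΣAx_c = (1120.00)(7.00) + (5120.00)(94.00) + (760.00)(39.33) = 519013.33 cm³
ΣAy_c = (1120.00)(40.00) + (5120.00)(16.00) + (760.00)(38.67) = 156106.67 cm³
x_c = 519013.33 / 7000.00 = 74.14 cm
y_c = 156106.67 / 7000.00 = 22.30 cm

x_c = 74.14 cm, y_c = 22.30 cm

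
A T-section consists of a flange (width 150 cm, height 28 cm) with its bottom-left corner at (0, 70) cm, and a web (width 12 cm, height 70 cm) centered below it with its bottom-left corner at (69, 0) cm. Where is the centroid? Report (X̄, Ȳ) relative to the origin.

X̄ = 75.00 cm, Ȳ = 75.83 cm

Part | A | x̄ᵢ | ȳᵢ | A·x̄ᵢ | A·ȳᵢ
web | 840.00 | 75.00 | 35.00 | 63000.00 | 29400.00
flange | 4200.00 | 75.00 | 84.00 | 315000.00 | 352800.00
Σ | 5040.00 |  |  | 378000.00 | 382200.00
X̄ = 378000.00 / 5040.00 = 75.00 cm
Ȳ = 382200.00 / 5040.00 = 75.83 cm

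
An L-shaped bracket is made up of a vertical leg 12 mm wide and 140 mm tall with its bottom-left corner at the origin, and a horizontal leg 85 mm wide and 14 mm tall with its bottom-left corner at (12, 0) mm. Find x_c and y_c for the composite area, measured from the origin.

Part | A | x̄ᵢ | ȳᵢ | A·x̄ᵢ | A·ȳᵢ
vertical leg | 1680.00 | 6.00 | 70.00 | 10080.00 | 117600.00
horizontal leg | 1190.00 | 54.50 | 7.00 | 64855.00 | 8330.00
Σ | 2870.00 |  |  | 74935.00 | 125930.00
x_c = 74935.00 / 2870.00 = 26.11 mm
y_c = 125930.00 / 2870.00 = 43.88 mm

x_c = 26.11 mm, y_c = 43.88 mm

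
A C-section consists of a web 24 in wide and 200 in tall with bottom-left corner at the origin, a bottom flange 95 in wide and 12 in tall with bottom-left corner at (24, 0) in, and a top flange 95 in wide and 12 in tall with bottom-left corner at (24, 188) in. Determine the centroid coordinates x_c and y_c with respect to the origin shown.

Part | A | x̄ᵢ | ȳᵢ | A·x̄ᵢ | A·ȳᵢ
web | 4800.00 | 12.00 | 100.00 | 57600.00 | 480000.00
bottom flange | 1140.00 | 71.50 | 6.00 | 81510.00 | 6840.00
top flange | 1140.00 | 71.50 | 194.00 | 81510.00 | 221160.00
Σ | 7080.00 |  |  | 220620.00 | 708000.00
x_c = 220620.00 / 7080.00 = 31.16 in
y_c = 708000.00 / 7080.00 = 100.00 in

x_c = 31.16 in, y_c = 100.00 in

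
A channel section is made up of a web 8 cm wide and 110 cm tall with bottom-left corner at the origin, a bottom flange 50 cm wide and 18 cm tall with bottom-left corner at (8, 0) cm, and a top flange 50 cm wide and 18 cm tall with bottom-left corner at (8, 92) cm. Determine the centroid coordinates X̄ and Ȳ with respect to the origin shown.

X̄ = 23.48 cm, Ȳ = 55.00 cm

web: A = 8 × 110 = 880.00, centroid at (4.00, 55.00).
bottom flange: A = 50 × 18 = 900.00, centroid at (33.00, 9.00).
top flange: A = 50 × 18 = 900.00, centroid at (33.00, 101.00).
ΣA = 2680.00 cm², ΣAX̄ = 62920.00 cm³, ΣAȲ = 147400.00 cm³.
X̄ = 62920.00/2680.00 = 23.48 cm; Ȳ = 147400.00/2680.00 = 55.00 cm.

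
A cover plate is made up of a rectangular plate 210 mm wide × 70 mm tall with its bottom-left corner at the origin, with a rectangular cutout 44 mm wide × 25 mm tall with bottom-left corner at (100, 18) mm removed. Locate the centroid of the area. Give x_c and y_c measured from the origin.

x_c = 103.62 mm, y_c = 35.36 mm

plate: A = 210 × 70 = 14700.00, centroid at (105.00, 35.00).
hole: A = −(44 × 25) = -1100.00, centroid at (122.00, 30.50).
ΣA = 13600.00 mm², ΣAx_c = 1409300.00 mm³, ΣAy_c = 480950.00 mm³.
x_c = 1409300.00/13600.00 = 103.62 mm; y_c = 480950.00/13600.00 = 35.36 mm.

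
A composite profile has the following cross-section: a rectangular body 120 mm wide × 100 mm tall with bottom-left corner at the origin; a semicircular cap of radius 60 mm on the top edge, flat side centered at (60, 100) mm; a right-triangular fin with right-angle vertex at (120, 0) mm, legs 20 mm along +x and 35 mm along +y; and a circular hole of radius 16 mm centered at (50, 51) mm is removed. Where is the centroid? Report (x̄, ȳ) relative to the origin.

Part | A | x̄ᵢ | ȳᵢ | A·x̄ᵢ | A·ȳᵢ
rectangular body | 12000.00 | 60.00 | 50.00 | 720000.00 | 600000.00
semicircular top | 5654.87 | 60.00 | 125.46 | 339292.01 | 709486.68
triangular fin | 350.00 | 126.67 | 11.67 | 44333.33 | 4083.33
hole | -804.25 | 50.00 | 51.00 | -40212.39 | -41016.63
Σ | 17200.62 |  |  | 1063412.95 | 1272553.38
x̄ = 1063412.95 / 17200.62 = 61.82 mm
ȳ = 1272553.38 / 17200.62 = 73.98 mm

x̄ = 61.82 mm, ȳ = 73.98 mm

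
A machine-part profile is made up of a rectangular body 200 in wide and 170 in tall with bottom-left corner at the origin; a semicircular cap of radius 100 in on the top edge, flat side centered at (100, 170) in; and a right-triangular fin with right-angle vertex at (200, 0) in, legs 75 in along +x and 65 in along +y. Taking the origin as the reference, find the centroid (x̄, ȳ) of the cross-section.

Part | A | x̄ᵢ | ȳᵢ | A·x̄ᵢ | A·ȳᵢ
rectangular body | 34000.00 | 100.00 | 85.00 | 3400000.00 | 2890000.00
semicircular top | 15707.96 | 100.00 | 212.44 | 1570796.33 | 3337020.42
triangular fin | 2437.50 | 225.00 | 21.67 | 548437.50 | 52812.50
Σ | 52145.46 |  |  | 5519233.83 | 6279832.92
x̄ = 5519233.83 / 52145.46 = 105.84 in
ȳ = 6279832.92 / 52145.46 = 120.43 in

x̄ = 105.84 in, ȳ = 120.43 in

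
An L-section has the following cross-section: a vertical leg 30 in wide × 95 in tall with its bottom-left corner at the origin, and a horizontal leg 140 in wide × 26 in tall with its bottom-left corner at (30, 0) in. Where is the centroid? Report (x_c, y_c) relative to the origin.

x_c = 62.67 in, y_c = 28.15 in

Part | A | x̄ᵢ | ȳᵢ | A·x̄ᵢ | A·ȳᵢ
vertical leg | 2850.00 | 15.00 | 47.50 | 42750.00 | 135375.00
horizontal leg | 3640.00 | 100.00 | 13.00 | 364000.00 | 47320.00
Σ | 6490.00 |  |  | 406750.00 | 182695.00
x_c = 406750.00 / 6490.00 = 62.67 in
y_c = 182695.00 / 6490.00 = 28.15 in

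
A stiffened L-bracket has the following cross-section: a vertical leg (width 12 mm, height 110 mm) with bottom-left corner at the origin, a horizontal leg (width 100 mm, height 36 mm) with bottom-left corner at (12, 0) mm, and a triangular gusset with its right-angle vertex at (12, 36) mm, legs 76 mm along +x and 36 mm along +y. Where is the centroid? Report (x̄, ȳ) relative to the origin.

vertical leg: A = 12 × 110 = 1320.00, centroid at (6.00, 55.00).
horizontal leg: A = 100 × 36 = 3600.00, centroid at (62.00, 18.00).
gusset: A = ½·76·36 = 1368.00, centroid at (37.33, 48.00).
ΣA = 6288.00 mm²
ΣAx̄ = (1320.00)(6.00) + (3600.00)(62.00) + (1368.00)(37.33) = 282192.00 mm³
ΣAȳ = (1320.00)(55.00) + (3600.00)(18.00) + (1368.00)(48.00) = 203064.00 mm³
x̄ = 282192.00 / 6288.00 = 44.88 mm
ȳ = 203064.00 / 6288.00 = 32.29 mm

x̄ = 44.88 mm, ȳ = 32.29 mm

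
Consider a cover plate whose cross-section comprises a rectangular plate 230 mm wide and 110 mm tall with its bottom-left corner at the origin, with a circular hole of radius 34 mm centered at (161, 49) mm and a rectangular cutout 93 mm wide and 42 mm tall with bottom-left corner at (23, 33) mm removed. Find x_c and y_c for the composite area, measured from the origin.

plate: A = 230 × 110 = 25300.00, centroid at (115.00, 55.00).
hole 1: A = −π·34² = -3631.68, centroid at (161.00, 49.00).
hole 2: A = −(93 × 42) = -3906.00, centroid at (69.50, 54.00).
ΣA = 17762.32 mm², ΣAx_c = 2053332.34 mm³, ΣAy_c = 1002623.63 mm³.
x_c = 2053332.34/17762.32 = 115.60 mm; y_c = 1002623.63/17762.32 = 56.45 mm.

x_c = 115.60 mm, y_c = 56.45 mm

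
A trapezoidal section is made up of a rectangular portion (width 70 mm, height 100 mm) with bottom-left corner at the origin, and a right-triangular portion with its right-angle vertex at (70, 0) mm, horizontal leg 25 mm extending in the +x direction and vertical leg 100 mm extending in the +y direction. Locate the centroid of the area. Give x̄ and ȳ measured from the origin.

Part | A | x̄ᵢ | ȳᵢ | A·x̄ᵢ | A·ȳᵢ
rectangular portion | 7000.00 | 35.00 | 50.00 | 245000.00 | 350000.00
triangular portion | 1250.00 | 78.33 | 33.33 | 97916.67 | 41666.67
Σ | 8250.00 |  |  | 342916.67 | 391666.67
x̄ = 342916.67 / 8250.00 = 41.57 mm
ȳ = 391666.67 / 8250.00 = 47.47 mm

x̄ = 41.57 mm, ȳ = 47.47 mm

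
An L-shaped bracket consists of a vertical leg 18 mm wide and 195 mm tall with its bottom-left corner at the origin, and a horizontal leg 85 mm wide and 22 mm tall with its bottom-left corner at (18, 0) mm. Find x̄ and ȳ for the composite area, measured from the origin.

vertical leg: A = 18 × 195 = 3510.00, centroid at (9.00, 97.50).
horizontal leg: A = 85 × 22 = 1870.00, centroid at (60.50, 11.00).
ΣA = 5380.00 mm², ΣAx̄ = 144725.00 mm³, ΣAȳ = 362795.00 mm³.
x̄ = 144725.00/5380.00 = 26.90 mm; ȳ = 362795.00/5380.00 = 67.43 mm.

x̄ = 26.90 mm, ȳ = 67.43 mm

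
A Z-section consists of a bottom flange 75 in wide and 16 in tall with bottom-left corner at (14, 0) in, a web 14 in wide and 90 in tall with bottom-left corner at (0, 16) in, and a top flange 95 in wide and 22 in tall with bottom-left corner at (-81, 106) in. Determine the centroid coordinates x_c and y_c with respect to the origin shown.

x_c = 0.13 in, y_c = 72.75 in

bottom flange: A = 75 × 16 = 1200.00, centroid at (51.50, 8.00).
web: A = 14 × 90 = 1260.00, centroid at (7.00, 61.00).
top flange: A = 95 × 22 = 2090.00, centroid at (-33.50, 117.00).
ΣA = 4550.00 in², ΣAx_c = 605.00 in³, ΣAy_c = 330990.00 in³.
x_c = 605.00/4550.00 = 0.13 in; y_c = 330990.00/4550.00 = 72.75 in.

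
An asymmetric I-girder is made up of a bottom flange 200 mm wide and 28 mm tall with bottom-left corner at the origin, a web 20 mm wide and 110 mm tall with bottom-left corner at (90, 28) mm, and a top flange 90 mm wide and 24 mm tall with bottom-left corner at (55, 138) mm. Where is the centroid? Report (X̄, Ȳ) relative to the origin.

X̄ = 100.00 mm, Ȳ = 58.73 mm

bottom flange: A = 200 × 28 = 5600.00, centroid at (100.00, 14.00).
web: A = 20 × 110 = 2200.00, centroid at (100.00, 83.00).
top flange: A = 90 × 24 = 2160.00, centroid at (100.00, 150.00).
ΣA = 9960.00 mm², ΣAX̄ = 996000.00 mm³, ΣAȲ = 585000.00 mm³.
X̄ = 996000.00/9960.00 = 100.00 mm; Ȳ = 585000.00/9960.00 = 58.73 mm.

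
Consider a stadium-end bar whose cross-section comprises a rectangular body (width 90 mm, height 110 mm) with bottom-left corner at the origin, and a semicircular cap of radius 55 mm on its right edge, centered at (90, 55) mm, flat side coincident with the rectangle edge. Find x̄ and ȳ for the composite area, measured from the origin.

Part | A | x̄ᵢ | ȳᵢ | A·x̄ᵢ | A·ȳᵢ
rectangular body | 9900.00 | 45.00 | 55.00 | 445500.00 | 544500.00
semicircular end | 4751.66 | 113.34 | 55.00 | 538565.97 | 261341.24
Σ | 14651.66 |  |  | 984065.97 | 805841.24
x̄ = 984065.97 / 14651.66 = 67.16 mm
ȳ = 805841.24 / 14651.66 = 55.00 mm

x̄ = 67.16 mm, ȳ = 55.00 mm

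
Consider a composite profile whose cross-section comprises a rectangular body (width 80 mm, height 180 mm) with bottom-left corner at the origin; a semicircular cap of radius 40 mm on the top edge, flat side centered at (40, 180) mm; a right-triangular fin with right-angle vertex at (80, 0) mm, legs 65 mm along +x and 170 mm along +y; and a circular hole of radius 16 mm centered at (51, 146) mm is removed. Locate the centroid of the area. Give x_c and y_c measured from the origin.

x_c = 55.34 mm, y_c = 91.83 mm

rectangular body: A = 80 × 180 = 14400.00, centroid at (40.00, 90.00).
semicircular top: A = ½π·40² = 2513.27, centroid at (40.00, 196.98).
triangular fin: A = ½·65·170 = 5525.00, centroid at (101.67, 56.67).
hole: A = −π·16² = -804.25, centroid at (51.00, 146.00).
ΣA = 21634.03 mm²
ΣAx_c = (14400.00)(40.00) + (2513.27)(40.00) + (5525.00)(101.67) + (-804.25)(51.00) = 1197222.66 mm³
ΣAy_c = (14400.00)(90.00) + (2513.27)(196.98) + (5525.00)(56.67) + (-804.25)(146.00) = 1986719.18 mm³
x_c = 1197222.66 / 21634.03 = 55.34 mm
y_c = 1986719.18 / 21634.03 = 91.83 mm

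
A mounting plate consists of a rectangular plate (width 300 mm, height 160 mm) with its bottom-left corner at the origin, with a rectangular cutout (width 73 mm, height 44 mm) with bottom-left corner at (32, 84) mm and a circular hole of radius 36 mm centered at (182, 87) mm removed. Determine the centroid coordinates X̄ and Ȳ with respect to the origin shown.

X̄ = 153.23 mm, Ȳ = 77.25 mm

plate: A = 300 × 160 = 48000.00, centroid at (150.00, 80.00).
hole 1: A = −(73 × 44) = -3212.00, centroid at (68.50, 106.00).
hole 2: A = −π·36² = -4071.50, centroid at (182.00, 87.00).
ΣA = 40716.50 mm², ΣAX̄ = 6238964.26 mm³, ΣAȲ = 3145307.15 mm³.
X̄ = 6238964.26/40716.50 = 153.23 mm; Ȳ = 3145307.15/40716.50 = 77.25 mm.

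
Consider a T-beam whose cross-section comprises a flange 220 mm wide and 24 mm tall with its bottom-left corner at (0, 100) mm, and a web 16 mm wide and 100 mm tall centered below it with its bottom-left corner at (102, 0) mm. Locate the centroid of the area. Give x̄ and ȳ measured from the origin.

web: A = 16 × 100 = 1600.00, centroid at (110.00, 50.00).
flange: A = 220 × 24 = 5280.00, centroid at (110.00, 112.00).
ΣA = 6880.00 mm²
ΣAx̄ = (1600.00)(110.00) + (5280.00)(110.00) = 756800.00 mm³
ΣAȳ = (1600.00)(50.00) + (5280.00)(112.00) = 671360.00 mm³
x̄ = 756800.00 / 6880.00 = 110.00 mm
ȳ = 671360.00 / 6880.00 = 97.58 mm

x̄ = 110.00 mm, ȳ = 97.58 mm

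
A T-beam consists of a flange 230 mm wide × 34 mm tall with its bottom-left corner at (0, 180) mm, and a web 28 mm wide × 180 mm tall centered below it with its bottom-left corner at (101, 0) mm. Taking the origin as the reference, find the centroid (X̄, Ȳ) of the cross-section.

X̄ = 115.00 mm, Ȳ = 155.07 mm

web: A = 28 × 180 = 5040.00, centroid at (115.00, 90.00).
flange: A = 230 × 34 = 7820.00, centroid at (115.00, 197.00).
ΣA = 12860.00 mm²
ΣAX̄ = (5040.00)(115.00) + (7820.00)(115.00) = 1478900.00 mm³
ΣAȲ = (5040.00)(90.00) + (7820.00)(197.00) = 1994140.00 mm³
X̄ = 1478900.00 / 12860.00 = 115.00 mm
Ȳ = 1994140.00 / 12860.00 = 155.07 mm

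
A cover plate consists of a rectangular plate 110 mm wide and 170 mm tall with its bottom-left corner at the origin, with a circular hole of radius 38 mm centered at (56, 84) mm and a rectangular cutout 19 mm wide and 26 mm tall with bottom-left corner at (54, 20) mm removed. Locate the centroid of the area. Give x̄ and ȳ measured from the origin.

plate: A = 110 × 170 = 18700.00, centroid at (55.00, 85.00).
hole 1: A = −π·38² = -4536.46, centroid at (56.00, 84.00).
hole 2: A = −(19 × 26) = -494.00, centroid at (63.50, 33.00).
ΣA = 13669.54 mm², ΣAx̄ = 743089.25 mm³, ΣAȳ = 1192135.38 mm³.
x̄ = 743089.25/13669.54 = 54.36 mm; ȳ = 1192135.38/13669.54 = 87.21 mm.

x̄ = 54.36 mm, ȳ = 87.21 mm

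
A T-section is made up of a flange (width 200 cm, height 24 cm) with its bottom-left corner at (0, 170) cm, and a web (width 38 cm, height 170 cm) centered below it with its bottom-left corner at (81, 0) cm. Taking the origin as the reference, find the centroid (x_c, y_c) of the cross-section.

web: A = 38 × 170 = 6460.00, centroid at (100.00, 85.00).
flange: A = 200 × 24 = 4800.00, centroid at (100.00, 182.00).
ΣA = 11260.00 cm², ΣAx_c = 1126000.00 cm³, ΣAy_c = 1422700.00 cm³.
x_c = 1126000.00/11260.00 = 100.00 cm; y_c = 1422700.00/11260.00 = 126.35 cm.

x_c = 100.00 cm, y_c = 126.35 cm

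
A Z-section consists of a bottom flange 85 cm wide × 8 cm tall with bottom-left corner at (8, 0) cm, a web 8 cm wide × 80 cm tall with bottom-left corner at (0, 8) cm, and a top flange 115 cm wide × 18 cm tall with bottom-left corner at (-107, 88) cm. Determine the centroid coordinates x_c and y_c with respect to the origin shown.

x_c = -19.34 cm, y_c = 69.09 cm

Part | A | x̄ᵢ | ȳᵢ | A·x̄ᵢ | A·ȳᵢ
bottom flange | 680.00 | 50.50 | 4.00 | 34340.00 | 2720.00
web | 640.00 | 4.00 | 48.00 | 2560.00 | 30720.00
top flange | 2070.00 | -49.50 | 97.00 | -102465.00 | 200790.00
Σ | 3390.00 |  |  | -65565.00 | 234230.00
x_c = -65565.00 / 3390.00 = -19.34 cm
y_c = 234230.00 / 3390.00 = 69.09 cm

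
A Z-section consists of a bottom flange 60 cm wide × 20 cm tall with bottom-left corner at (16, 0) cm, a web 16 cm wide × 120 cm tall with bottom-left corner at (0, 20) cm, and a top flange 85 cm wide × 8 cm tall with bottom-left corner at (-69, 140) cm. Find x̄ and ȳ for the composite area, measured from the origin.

Part | A | x̄ᵢ | ȳᵢ | A·x̄ᵢ | A·ȳᵢ
bottom flange | 1200.00 | 46.00 | 10.00 | 55200.00 | 12000.00
web | 1920.00 | 8.00 | 80.00 | 15360.00 | 153600.00
top flange | 680.00 | -26.50 | 144.00 | -18020.00 | 97920.00
Σ | 3800.00 |  |  | 52540.00 | 263520.00
x̄ = 52540.00 / 3800.00 = 13.83 cm
ȳ = 263520.00 / 3800.00 = 69.35 cm

x̄ = 13.83 cm, ȳ = 69.35 cm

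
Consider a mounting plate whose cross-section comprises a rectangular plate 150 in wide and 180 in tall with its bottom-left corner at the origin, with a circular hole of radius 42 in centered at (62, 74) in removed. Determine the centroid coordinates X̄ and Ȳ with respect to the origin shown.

plate: A = 150 × 180 = 27000.00, centroid at (75.00, 90.00).
hole: A = −π·42² = -5541.77, centroid at (62.00, 74.00).
ΣA = 21458.23 in², ΣAX̄ = 1681410.29 in³, ΣAȲ = 2019909.06 in³.
X̄ = 1681410.29/21458.23 = 78.36 in; Ȳ = 2019909.06/21458.23 = 94.13 in.

X̄ = 78.36 in, Ȳ = 94.13 in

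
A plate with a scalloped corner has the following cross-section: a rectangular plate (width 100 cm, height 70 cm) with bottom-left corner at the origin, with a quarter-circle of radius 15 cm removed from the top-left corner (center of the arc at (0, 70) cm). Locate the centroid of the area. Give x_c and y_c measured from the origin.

x_c = 51.13 cm, y_c = 34.26 cm

plate: A = 100 × 70 = 7000.00, centroid at (50.00, 35.00).
removed quarter-circle: A = −¼π·15² = -176.71, centroid at (6.37, 63.63).
ΣA = 6823.29 cm², ΣAx_c = 348875.00 cm³, ΣAy_c = 233754.98 cm³.
x_c = 348875.00/6823.29 = 51.13 cm; y_c = 233754.98/6823.29 = 34.26 cm.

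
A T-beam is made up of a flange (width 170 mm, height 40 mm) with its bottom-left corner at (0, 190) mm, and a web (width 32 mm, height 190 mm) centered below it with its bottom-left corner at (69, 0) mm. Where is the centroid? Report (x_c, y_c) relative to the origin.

x_c = 85.00 mm, y_c = 155.71 mm

Part | A | x̄ᵢ | ȳᵢ | A·x̄ᵢ | A·ȳᵢ
web | 6080.00 | 85.00 | 95.00 | 516800.00 | 577600.00
flange | 6800.00 | 85.00 | 210.00 | 578000.00 | 1428000.00
Σ | 12880.00 |  |  | 1094800.00 | 2005600.00
x_c = 1094800.00 / 12880.00 = 85.00 mm
y_c = 2005600.00 / 12880.00 = 155.71 mm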